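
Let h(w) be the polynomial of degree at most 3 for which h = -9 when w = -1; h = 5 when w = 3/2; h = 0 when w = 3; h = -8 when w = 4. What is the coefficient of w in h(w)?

403/60

L_0(w) = (w - 3/2)(w - 3)(w - 4) / [-50] = -(1/50)w^3 + (17/100)w^2 - (9/20)w + 9/25
L_1(w) = (w + 1)(w - 3)(w - 4) / [75/8] = (8/75)w^3 - (16/25)w^2 + (8/15)w + 32/25
L_2(w) = (w + 1)(w - 3/2)(w - 4) / [-6] = -(1/6)w^3 + (3/4)w^2 - (1/12)w - 1
L_3(w) = (w + 1)(w - 3/2)(w - 3) / [25/2] = (2/25)w^3 - (7/25)w^2 + 9/25
h(w) = (-9)·L_0 + 5·L_1 + 0·L_2 + (-8)·L_3
Only the coefficient of w is needed; take it from each L_i and combine:
(-9)·(-9/20) + 5·(8/15) + 0·(-1/12) + (-8)·(0) = 403/60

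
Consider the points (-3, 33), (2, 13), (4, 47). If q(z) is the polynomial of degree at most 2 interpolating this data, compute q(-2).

17

Evaluate each Lagrange basis at z = -2:
L_0(-2) = (-4)·(-6)/[(-5)·(-7)] = 24/35
L_1(-2) = (1)·(-6)/[(5)·(-2)] = 3/5
L_2(-2) = (1)·(-4)/[(7)·(2)] = -2/7
Sum: 33·(24/35) + 13·(3/5) + 47·(-2/7) = 17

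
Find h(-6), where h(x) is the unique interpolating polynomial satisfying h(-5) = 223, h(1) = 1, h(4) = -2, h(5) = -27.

Using Newton's divided-difference form:
h[-5,1] = (1 - 223) / (1 - (-5)) = -37
h[1,4] = (-2 - 1) / (4 - 1) = -1
h[4,5] = (-27 - (-2)) / (5 - 4) = -25
h[-5,1,4] = (-1 - (-37)) / (4 - (-5)) = 4
h[1,4,5] = (-25 - (-1)) / (5 - 1) = -6
h[-5,1,4,5] = (-6 - 4) / (5 - (-5)) = -1
h(-6) = 223 + (-37)·(-1) + 4·(-1)·(-7) + (-1)·(-1)·(-7)·(-10) = 358

358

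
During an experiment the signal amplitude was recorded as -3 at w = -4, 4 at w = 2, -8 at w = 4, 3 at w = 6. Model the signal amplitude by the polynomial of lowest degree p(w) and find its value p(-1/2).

Using Newton's divided-difference form:
p[-4,2] = (4 - (-3)) / (2 - (-4)) = 7/6
p[2,4] = (-8 - 4) / (4 - 2) = -6
p[4,6] = (3 - (-8)) / (6 - 4) = 11/2
p[-4,2,4] = (-6 - 7/6) / (4 - (-4)) = -43/48
p[2,4,6] = (11/2 - (-6)) / (6 - 2) = 23/8
p[-4,2,4,6] = (23/8 - (-43/48)) / (6 - (-4)) = 181/480
p(-1/2) = -3 + (7/6)·(7/2) + (-43/48)·(7/2)·(-5/2) + (181/480)·(7/2)·(-5/2)·(-9/2) = 6085/256

6085/256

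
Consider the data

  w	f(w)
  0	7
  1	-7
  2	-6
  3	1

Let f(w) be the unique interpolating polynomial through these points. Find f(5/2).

Evaluate each Lagrange basis at w = 5/2:
L_0(5/2) = (3/2)·(1/2)·(-1/2)/[(-1)·(-2)·(-3)] = 1/16
L_1(5/2) = (5/2)·(1/2)·(-1/2)/[(1)·(-1)·(-2)] = -5/16
L_2(5/2) = (5/2)·(3/2)·(-1/2)/[(2)·(1)·(-1)] = 15/16
L_3(5/2) = (5/2)·(3/2)·(1/2)/[(3)·(2)·(1)] = 5/16
Sum: 7·(1/16) + (-7)·(-5/16) + (-6)·(15/16) + 1·(5/16) = -43/16

-43/16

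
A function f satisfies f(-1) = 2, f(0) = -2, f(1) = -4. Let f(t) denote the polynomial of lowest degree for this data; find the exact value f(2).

-4

Evaluate each Lagrange basis at t = 2:
L_0(2) = (2)·(1)/[(-1)·(-2)] = 1
L_1(2) = (3)·(1)/[(1)·(-1)] = -3
L_2(2) = (3)·(2)/[(2)·(1)] = 3
Sum: 2·(1) + (-2)·(-3) + (-4)·(3) = -4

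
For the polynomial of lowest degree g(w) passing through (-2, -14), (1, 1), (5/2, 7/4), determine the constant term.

L_0(w) = (w - 1)(w - 5/2) / [27/2] = (2/27)w^2 - (7/27)w + 5/27
L_1(w) = (w + 2)(w - 5/2) / [-9/2] = -(2/9)w^2 + (1/9)w + 10/9
L_2(w) = (w + 2)(w - 1) / [27/4] = (4/27)w^2 + (4/27)w - 8/27
g(w) = (-14)·L_0 + 1·L_1 + (7/4)·L_2
Only the constant term is needed; take it from each L_i and combine:
(-14)·(5/27) + 1·(10/9) + (7/4)·(-8/27) = -2

-2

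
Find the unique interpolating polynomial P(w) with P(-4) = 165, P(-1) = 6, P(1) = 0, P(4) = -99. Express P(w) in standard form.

Build the Lagrange basis polynomials:
L_0(w) = (w + 1)(w - 1)(w - 4) / [-120] = -(1/120)w^3 + (1/30)w^2 + (1/120)w - 1/30
L_1(w) = (w + 4)(w - 1)(w - 4) / [30] = (1/30)w^3 - (1/30)w^2 - (8/15)w + 8/15
L_2(w) = (w + 4)(w + 1)(w - 4) / [-30] = -(1/30)w^3 - (1/30)w^2 + (8/15)w + 8/15
L_3(w) = (w + 4)(w + 1)(w - 1) / [120] = (1/120)w^3 + (1/30)w^2 - (1/120)w - 1/30
P(w) = 165·L_0 + 6·L_1 + 0·L_2 + (-99)·L_3
  165·L_0(w) = -(11/8)w^3 + (11/2)w^2 + (11/8)w - 11/2
  6·L_1(w) = (1/5)w^3 - (1/5)w^2 - (16/5)w + 16/5
  0·L_2(w) = 0
  (-99)·L_3(w) = -(33/40)w^3 - (33/10)w^2 + (33/40)w + 33/10
Adding term by term: -2w^3 + 2w^2 - w + 1

P(w) = -2w^3 + 2w^2 - w + 1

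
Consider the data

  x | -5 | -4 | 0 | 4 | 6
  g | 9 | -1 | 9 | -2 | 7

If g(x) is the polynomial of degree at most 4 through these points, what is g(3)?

827/440

Using Newton's divided-difference form:
g[-5,-4] = (-1 - 9) / (-4 - (-5)) = -10
g[-4,0] = (9 - (-1)) / (0 - (-4)) = 5/2
g[0,4] = (-2 - 9) / (4 - 0) = -11/4
g[4,6] = (7 - (-2)) / (6 - 4) = 9/2
g[-5,-4,0] = (5/2 - (-10)) / (0 - (-5)) = 5/2
g[-4,0,4] = (-11/4 - 5/2) / (4 - (-4)) = -21/32
g[0,4,6] = (9/2 - (-11/4)) / (6 - 0) = 29/24
g[-5,-4,0,4] = (-21/32 - 5/2) / (4 - (-5)) = -101/288
g[-4,0,4,6] = (29/24 - (-21/32)) / (6 - (-4)) = 179/960
g[-5,-4,0,4,6] = (179/960 - (-101/288)) / (6 - (-5)) = 1547/31680
g(3) = 9 + (-10)·(8) + (5/2)·(8)·(7) + (-101/288)·(8)·(7)·(3) + (1547/31680)·(8)·(7)·(3)·(-1) = 827/440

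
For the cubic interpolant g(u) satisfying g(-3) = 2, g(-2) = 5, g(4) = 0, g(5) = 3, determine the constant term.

Build the Lagrange basis polynomials:
L_0(u) = (u + 2)(u - 4)(u - 5) / [-56] = -(1/56)u^3 + (1/8)u^2 - (1/28)u - 5/7
L_1(u) = (u + 3)(u - 4)(u - 5) / [42] = (1/42)u^3 - (1/7)u^2 - (1/6)u + 10/7
L_2(u) = (u + 3)(u + 2)(u - 5) / [-42] = -(1/42)u^3 + (19/42)u + 5/7
L_3(u) = (u + 3)(u + 2)(u - 4) / [56] = (1/56)u^3 + (1/56)u^2 - (1/4)u - 3/7
g(u) = 2·L_0 + 5·L_1 + 0·L_2 + 3·L_3
Only the constant term is needed; take it from each L_i and combine:
2·(-5/7) + 5·(10/7) + 0·(5/7) + 3·(-3/7) = 31/7

31/7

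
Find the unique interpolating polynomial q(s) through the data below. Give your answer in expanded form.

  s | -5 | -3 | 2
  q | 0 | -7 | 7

q(s) = (9/10)s^2 + (37/10)s - 4

L_0(s) = (s + 3)(s - 2) / [14] = (1/14)s^2 + (1/14)s - 3/7
L_1(s) = (s + 5)(s - 2) / [-10] = -(1/10)s^2 - (3/10)s + 1
L_2(s) = (s + 5)(s + 3) / [35] = (1/35)s^2 + (8/35)s + 3/7
q(s) = 0·L_0 + (-7)·L_1 + 7·L_2
  0·L_0(s) = 0
  (-7)·L_1(s) = (7/10)s^2 + (21/10)s - 7
  7·L_2(s) = (1/5)s^2 + (8/5)s + 3
Adding term by term: (9/10)s^2 + (37/10)s - 4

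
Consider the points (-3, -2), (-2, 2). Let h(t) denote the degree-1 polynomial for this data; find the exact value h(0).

Evaluate each Lagrange basis at t = 0:
L_0(0) = (2)/[(-1)] = -2
L_1(0) = (3)/[(1)] = 3
Sum: (-2)·(-2) + 2·(3) = 10

10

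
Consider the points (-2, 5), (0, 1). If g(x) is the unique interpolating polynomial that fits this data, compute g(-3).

L_0(-3) = (-3)/[(-2)] = 3/2
L_1(-3) = (-1)/[(2)] = -1/2
Sum: 5·(3/2) + 1·(-1/2) = 7

7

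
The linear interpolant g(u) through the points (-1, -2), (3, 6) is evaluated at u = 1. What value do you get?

Evaluate each Lagrange basis at u = 1:
L_0(1) = (-2)/[(-4)] = 1/2
L_1(1) = (2)/[(4)] = 1/2
Sum: (-2)·(1/2) + 6·(1/2) = 2

2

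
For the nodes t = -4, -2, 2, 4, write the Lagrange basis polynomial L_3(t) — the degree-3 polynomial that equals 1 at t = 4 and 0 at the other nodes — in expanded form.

L_3(t) = (t + 4)(t + 2)(t - 2) / [(8)·(6)·(2)]
       = (t^3 + 4t^2 - 4t - 16) / (96)

L_3(t) = (1/96)t^3 + (1/24)t^2 - (1/24)t - 1/6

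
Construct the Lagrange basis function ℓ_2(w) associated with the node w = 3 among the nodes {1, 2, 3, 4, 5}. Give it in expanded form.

ℓ_2(w) = (w - 1)(w - 2)(w - 4)(w - 5) / [(2)·(1)·(-1)·(-2)]
       = (w^4 - 12w^3 + 49w^2 - 78w + 40) / (4)

ℓ_2(w) = (1/4)w^4 - 3w^3 + (49/4)w^2 - (39/2)w + 10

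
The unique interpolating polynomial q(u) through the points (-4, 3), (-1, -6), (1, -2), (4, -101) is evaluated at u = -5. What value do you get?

Evaluate each Lagrange basis at u = -5:
L_0(-5) = (-4)·(-6)·(-9)/[(-3)·(-5)·(-8)] = 9/5
L_1(-5) = (-1)·(-6)·(-9)/[(3)·(-2)·(-5)] = -9/5
L_2(-5) = (-1)·(-4)·(-9)/[(5)·(2)·(-3)] = 6/5
L_3(-5) = (-1)·(-4)·(-6)/[(8)·(5)·(3)] = -1/5
Sum: 3·(9/5) + (-6)·(-9/5) + (-2)·(6/5) + (-101)·(-1/5) = 34

34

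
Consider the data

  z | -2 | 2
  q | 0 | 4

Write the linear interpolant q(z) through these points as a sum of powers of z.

Build the Lagrange basis polynomials:
L_0(z) = (z - 2) / [-4] = -(1/4)z + 1/2
L_1(z) = (z + 2) / [4] = (1/4)z + 1/2
q(z) = 0·L_0 + 4·L_1
  0·L_0(z) = 0
  4·L_1(z) = z + 2
Adding term by term: z + 2

q(z) = z + 2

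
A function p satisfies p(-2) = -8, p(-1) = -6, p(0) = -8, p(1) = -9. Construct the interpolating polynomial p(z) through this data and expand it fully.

Newton's divided differences:
p[-2,-1] = (-6 - (-8)) / (-1 - (-2)) = 2
p[-1,0] = (-8 - (-6)) / (0 - (-1)) = -2
p[0,1] = (-9 - (-8)) / (1 - 0) = -1
p[-2,-1,0] = (-2 - 2) / (0 - (-2)) = -2
p[-1,0,1] = (-1 - (-2)) / (1 - (-1)) = 1/2
p[-2,-1,0,1] = (1/2 - (-2)) / (1 - (-2)) = 5/6
p(z) = -8 + 2·(z + 2) + (-2)·(z + 2)(z + 1) + (5/6)·(z + 2)(z + 1)z
Expanding: p(z) = (5/6)z^3 + (1/2)z^2 - (7/3)z - 8

p(z) = (5/6)z^3 + (1/2)z^2 - (7/3)z - 8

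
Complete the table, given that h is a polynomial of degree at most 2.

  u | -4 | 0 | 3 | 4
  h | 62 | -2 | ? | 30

13

The 3 known values determine h uniquely (degree ≤ 2).
Evaluate each Lagrange basis at u = 3:
L_0(3) = (3)·(-1)/[(-4)·(-8)] = -3/32
L_1(3) = (7)·(-1)/[(4)·(-4)] = 7/16
L_2(3) = (7)·(3)/[(8)·(4)] = 21/32
Sum: 62·(-3/32) + (-2)·(7/16) + 30·(21/32) = 13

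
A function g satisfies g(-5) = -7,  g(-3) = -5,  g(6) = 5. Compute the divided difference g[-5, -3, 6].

g[-5,-3] = (-5 - (-7)) / (-3 - (-5)) = 1
g[-3,6] = (5 - (-5)) / (6 - (-3)) = 10/9
g[-5,-3,6] = (10/9 - 1) / (6 - (-5)) = 1/99

1/99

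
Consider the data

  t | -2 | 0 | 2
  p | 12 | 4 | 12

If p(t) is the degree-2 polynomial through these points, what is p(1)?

6

Evaluate each Lagrange basis at t = 1:
L_0(1) = (1)·(-1)/[(-2)·(-4)] = -1/8
L_1(1) = (3)·(-1)/[(2)·(-2)] = 3/4
L_2(1) = (3)·(1)/[(4)·(2)] = 3/8
Sum: 12·(-1/8) + 4·(3/4) + 12·(3/8) = 6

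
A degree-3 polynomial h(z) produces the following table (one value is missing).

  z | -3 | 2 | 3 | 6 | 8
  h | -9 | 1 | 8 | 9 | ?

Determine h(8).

The 4 known values determine h uniquely (degree ≤ 3).
L_0(8) = (6)·(5)·(2)/[(-5)·(-6)·(-9)] = -2/9
L_1(8) = (11)·(5)·(2)/[(5)·(-1)·(-4)] = 11/2
L_2(8) = (11)·(6)·(2)/[(6)·(1)·(-3)] = -22/3
L_3(8) = (11)·(6)·(5)/[(9)·(4)·(3)] = 55/18
Sum: (-9)·(-2/9) + 1·(11/2) + 8·(-22/3) + 9·(55/18) = -71/3

-71/3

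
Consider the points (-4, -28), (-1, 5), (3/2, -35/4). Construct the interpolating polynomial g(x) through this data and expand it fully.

g(x) = -3x^2 - 4x + 4

Build the Lagrange basis polynomials:
L_0(x) = (x + 1)(x - 3/2) / [33/2] = (2/33)x^2 - (1/33)x - 1/11
L_1(x) = (x + 4)(x - 3/2) / [-15/2] = -(2/15)x^2 - (1/3)x + 4/5
L_2(x) = (x + 4)(x + 1) / [55/4] = (4/55)x^2 + (4/11)x + 16/55
g(x) = (-28)·L_0 + 5·L_1 + (-35/4)·L_2
  (-28)·L_0(x) = -(56/33)x^2 + (28/33)x + 28/11
  5·L_1(x) = -(2/3)x^2 - (5/3)x + 4
  (-35/4)·L_2(x) = -(7/11)x^2 - (35/11)x - 28/11
Adding term by term: -3x^2 - 4x + 4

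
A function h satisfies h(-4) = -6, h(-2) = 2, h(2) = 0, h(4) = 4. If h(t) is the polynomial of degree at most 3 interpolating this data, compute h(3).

Using Newton's divided-difference form:
h[-4,-2] = (2 - (-6)) / (-2 - (-4)) = 4
h[-2,2] = (0 - 2) / (2 - (-2)) = -1/2
h[2,4] = (4 - 0) / (4 - 2) = 2
h[-4,-2,2] = (-1/2 - 4) / (2 - (-4)) = -3/4
h[-2,2,4] = (2 - (-1/2)) / (4 - (-2)) = 5/12
h[-4,-2,2,4] = (5/12 - (-3/4)) / (4 - (-4)) = 7/48
h(3) = -6 + 4·(7) + (-3/4)·(7)·(5) + (7/48)·(7)·(5)·(1) = 41/48

41/48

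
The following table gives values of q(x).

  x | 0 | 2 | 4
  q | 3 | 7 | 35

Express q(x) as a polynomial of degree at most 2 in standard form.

q(x) = 3x^2 - 4x + 3

L_0(x) = (x - 2)(x - 4) / [8] = (1/8)x^2 - (3/4)x + 1
L_1(x) = x(x - 4) / [-4] = -(1/4)x^2 + x
L_2(x) = x(x - 2) / [8] = (1/8)x^2 - (1/4)x
q(x) = 3·L_0 + 7·L_1 + 35·L_2
  3·L_0(x) = (3/8)x^2 - (9/4)x + 3
  7·L_1(x) = -(7/4)x^2 + 7x
  35·L_2(x) = (35/8)x^2 - (35/4)x
Adding term by term: 3x^2 - 4x + 3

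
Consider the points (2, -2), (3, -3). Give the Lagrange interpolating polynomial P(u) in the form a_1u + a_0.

P(u) = -u

Build the Lagrange basis polynomials:
L_0(u) = (u - 3) / [-1] = -u + 3
L_1(u) = (u - 2) / [1] = u - 2
P(u) = (-2)·L_0 + (-3)·L_1
  (-2)·L_0(u) = 2u - 6
  (-3)·L_1(u) = -3u + 6
Adding term by term: -u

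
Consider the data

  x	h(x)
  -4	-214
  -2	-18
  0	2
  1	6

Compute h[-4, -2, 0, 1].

h[-4,-2] = (-18 - (-214)) / (-2 - (-4)) = 98
h[-2,0] = (2 - (-18)) / (0 - (-2)) = 10
h[0,1] = (6 - 2) / (1 - 0) = 4
h[-4,-2,0] = (10 - 98) / (0 - (-4)) = -22
h[-2,0,1] = (4 - 10) / (1 - (-2)) = -2
h[-4,-2,0,1] = (-2 - (-22)) / (1 - (-4)) = 4

4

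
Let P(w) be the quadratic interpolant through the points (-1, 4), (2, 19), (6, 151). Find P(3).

40

Evaluate each Lagrange basis at w = 3:
L_0(3) = (1)·(-3)/[(-3)·(-7)] = -1/7
L_1(3) = (4)·(-3)/[(3)·(-4)] = 1
L_2(3) = (4)·(1)/[(7)·(4)] = 1/7
Sum: 4·(-1/7) + 19·(1) + 151·(1/7) = 40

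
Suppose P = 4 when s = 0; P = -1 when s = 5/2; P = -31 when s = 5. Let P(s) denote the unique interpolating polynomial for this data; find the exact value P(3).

-5

Using Newton's divided-difference form:
P[0,5/2] = (-1 - 4) / (5/2 - 0) = -2
P[5/2,5] = (-31 - (-1)) / (5 - 5/2) = -12
P[0,5/2,5] = (-12 - (-2)) / (5 - 0) = -2
P(3) = 4 + (-2)·(3) + (-2)·(3)·(1/2) = -5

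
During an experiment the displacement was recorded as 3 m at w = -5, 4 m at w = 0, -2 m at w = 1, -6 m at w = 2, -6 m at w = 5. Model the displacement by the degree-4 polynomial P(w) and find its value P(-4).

L_0(-4) = (-4)·(-5)·(-6)·(-9)/[(-5)·(-6)·(-7)·(-10)] = 18/35
L_1(-4) = (1)·(-5)·(-6)·(-9)/[(5)·(-1)·(-2)·(-5)] = 27/5
L_2(-4) = (1)·(-4)·(-6)·(-9)/[(6)·(1)·(-1)·(-4)] = -9
L_3(-4) = (1)·(-4)·(-5)·(-9)/[(7)·(2)·(1)·(-3)] = 30/7
L_4(-4) = (1)·(-4)·(-5)·(-6)/[(10)·(5)·(4)·(3)] = -1/5
Sum: 3·(18/35) + 4·(27/5) + (-2)·(-9) + (-6)·(30/7) + (-6)·(-1/5) = 582/35

582/35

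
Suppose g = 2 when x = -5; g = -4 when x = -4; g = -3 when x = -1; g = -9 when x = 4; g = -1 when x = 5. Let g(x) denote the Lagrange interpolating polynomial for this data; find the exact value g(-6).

Evaluate each Lagrange basis at x = -6:
L_0(-6) = (-2)·(-5)·(-10)·(-11)/[(-1)·(-4)·(-9)·(-10)] = 55/18
L_1(-6) = (-1)·(-5)·(-10)·(-11)/[(1)·(-3)·(-8)·(-9)] = -275/108
L_2(-6) = (-1)·(-2)·(-10)·(-11)/[(4)·(3)·(-5)·(-6)] = 11/18
L_3(-6) = (-1)·(-2)·(-5)·(-11)/[(9)·(8)·(5)·(-1)] = -11/36
L_4(-6) = (-1)·(-2)·(-5)·(-10)/[(10)·(9)·(6)·(1)] = 5/27
Sum: 2·(55/18) + (-4)·(-275/108) + (-3)·(11/18) + (-9)·(-11/36) + (-1)·(5/27) = 613/36

613/36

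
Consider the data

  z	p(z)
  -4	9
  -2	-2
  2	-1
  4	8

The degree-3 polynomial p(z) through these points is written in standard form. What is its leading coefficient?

-1/32

Build the Lagrange basis polynomials:
L_0(z) = (z + 2)(z - 2)(z - 4) / [-96] = -(1/96)z^3 + (1/24)z^2 + (1/24)z - 1/6
L_1(z) = (z + 4)(z - 2)(z - 4) / [48] = (1/48)z^3 - (1/24)z^2 - (1/3)z + 2/3
L_2(z) = (z + 4)(z + 2)(z - 4) / [-48] = -(1/48)z^3 - (1/24)z^2 + (1/3)z + 2/3
L_3(z) = (z + 4)(z + 2)(z - 2) / [96] = (1/96)z^3 + (1/24)z^2 - (1/24)z - 1/6
p(z) = 9·L_0 + (-2)·L_1 + (-1)·L_2 + 8·L_3
Only the coefficient of z^3 is needed; take it from each L_i and combine:
9·(-1/96) + (-2)·(1/48) + (-1)·(-1/48) + 8·(1/96) = -1/32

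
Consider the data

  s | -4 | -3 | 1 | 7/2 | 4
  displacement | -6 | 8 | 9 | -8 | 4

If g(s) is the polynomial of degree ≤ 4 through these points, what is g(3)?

Evaluate each Lagrange basis at s = 3:
L_0(3) = (6)·(2)·(-1/2)·(-1)/[(-1)·(-5)·(-15/2)·(-8)] = 1/50
L_1(3) = (7)·(2)·(-1/2)·(-1)/[(1)·(-4)·(-13/2)·(-7)] = -1/26
L_2(3) = (7)·(6)·(-1/2)·(-1)/[(5)·(4)·(-5/2)·(-3)] = 7/50
L_3(3) = (7)·(6)·(2)·(-1)/[(15/2)·(13/2)·(5/2)·(-1/2)] = 448/325
L_4(3) = (7)·(6)·(2)·(-1/2)/[(8)·(7)·(3)·(1/2)] = -1/2
Sum: (-6)·(1/50) + 8·(-1/26) + 9·(7/50) + (-8)·(448/325) + 4·(-1/2) = -7927/650

-7927/650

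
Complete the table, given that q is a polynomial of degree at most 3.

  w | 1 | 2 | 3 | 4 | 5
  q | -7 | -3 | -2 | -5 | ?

-13

The 4 known values determine q uniquely (degree ≤ 3).
L_0(5) = (3)·(2)·(1)/[(-1)·(-2)·(-3)] = -1
L_1(5) = (4)·(2)·(1)/[(1)·(-1)·(-2)] = 4
L_2(5) = (4)·(3)·(1)/[(2)·(1)·(-1)] = -6
L_3(5) = (4)·(3)·(2)/[(3)·(2)·(1)] = 4
Sum: (-7)·(-1) + (-3)·(4) + (-2)·(-6) + (-5)·(4) = -13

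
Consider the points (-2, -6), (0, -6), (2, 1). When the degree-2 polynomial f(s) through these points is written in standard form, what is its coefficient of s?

Build the Lagrange basis polynomials:
L_0(s) = s(s - 2) / [8] = (1/8)s^2 - (1/4)s
L_1(s) = (s + 2)(s - 2) / [-4] = -(1/4)s^2 + 1
L_2(s) = (s + 2)s / [8] = (1/8)s^2 + (1/4)s
f(s) = (-6)·L_0 + (-6)·L_1 + 1·L_2
Only the coefficient of s is needed; take it from each L_i and combine:
(-6)·(-1/4) + (-6)·(0) + 1·(1/4) = 7/4

7/4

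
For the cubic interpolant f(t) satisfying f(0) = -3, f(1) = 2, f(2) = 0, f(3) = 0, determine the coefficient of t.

23/2

Build the Lagrange basis polynomials:
L_0(t) = (t - 1)(t - 2)(t - 3) / [-6] = -(1/6)t^3 + t^2 - (11/6)t + 1
L_1(t) = t(t - 2)(t - 3) / [2] = (1/2)t^3 - (5/2)t^2 + 3t
L_2(t) = t(t - 1)(t - 3) / [-2] = -(1/2)t^3 + 2t^2 - (3/2)t
L_3(t) = t(t - 1)(t - 2) / [6] = (1/6)t^3 - (1/2)t^2 + (1/3)t
f(t) = (-3)·L_0 + 2·L_1 + 0·L_2 + 0·L_3
Only the coefficient of t is needed; take it from each L_i and combine:
(-3)·(-11/6) + 2·(3) + 0·(-3/2) + 0·(1/3) = 23/2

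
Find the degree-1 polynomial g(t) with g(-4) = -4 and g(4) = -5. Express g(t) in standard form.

L_0(t) = (t - 4) / [-8] = -(1/8)t + 1/2
L_1(t) = (t + 4) / [8] = (1/8)t + 1/2
g(t) = (-4)·L_0 + (-5)·L_1
  (-4)·L_0(t) = (1/2)t - 2
  (-5)·L_1(t) = -(5/8)t - 5/2
Adding term by term: -(1/8)t - 9/2

g(t) = -(1/8)t - 9/2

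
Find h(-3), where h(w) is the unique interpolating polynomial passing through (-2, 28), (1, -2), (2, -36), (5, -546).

Using Newton's divided-difference form:
h[-2,1] = (-2 - 28) / (1 - (-2)) = -10
h[1,2] = (-36 - (-2)) / (2 - 1) = -34
h[2,5] = (-546 - (-36)) / (5 - 2) = -170
h[-2,1,2] = (-34 - (-10)) / (2 - (-2)) = -6
h[1,2,5] = (-170 - (-34)) / (5 - 1) = -34
h[-2,1,2,5] = (-34 - (-6)) / (5 - (-2)) = -4
h(-3) = 28 + (-10)·(-1) + (-6)·(-1)·(-4) + (-4)·(-1)·(-4)·(-5) = 94

94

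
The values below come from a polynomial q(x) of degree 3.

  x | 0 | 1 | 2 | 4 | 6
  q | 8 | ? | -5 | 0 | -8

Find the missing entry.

-43/16

The 4 known values determine q uniquely (degree ≤ 3).
Evaluate each Lagrange basis at x = 1:
L_0(1) = (-1)·(-3)·(-5)/[(-2)·(-4)·(-6)] = 5/16
L_1(1) = (1)·(-3)·(-5)/[(2)·(-2)·(-4)] = 15/16
L_2(1) = (1)·(-1)·(-5)/[(4)·(2)·(-2)] = -5/16
L_3(1) = (1)·(-1)·(-3)/[(6)·(4)·(2)] = 1/16
Sum: 8·(5/16) + (-5)·(15/16) + 0 + (-8)·(1/16) = -43/16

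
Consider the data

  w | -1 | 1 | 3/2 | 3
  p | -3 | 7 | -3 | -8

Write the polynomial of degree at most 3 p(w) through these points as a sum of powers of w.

p(w) = (55/12)w^3 - (135/8)w^2 + (5/12)w + 151/8

Newton's divided differences:
p[-1,1] = (7 - (-3)) / (1 - (-1)) = 5
p[1,3/2] = (-3 - 7) / (3/2 - 1) = -20
p[3/2,3] = (-8 - (-3)) / (3 - 3/2) = -10/3
p[-1,1,3/2] = (-20 - 5) / (3/2 - (-1)) = -10
p[1,3/2,3] = (-10/3 - (-20)) / (3 - 1) = 25/3
p[-1,1,3/2,3] = (25/3 - (-10)) / (3 - (-1)) = 55/12
p(w) = -3 + 5·(w + 1) + (-10)·(w + 1)(w - 1) + (55/12)·(w + 1)(w - 1)(w - 3/2)
Expanding: p(w) = (55/12)w^3 - (135/8)w^2 + (5/12)w + 151/8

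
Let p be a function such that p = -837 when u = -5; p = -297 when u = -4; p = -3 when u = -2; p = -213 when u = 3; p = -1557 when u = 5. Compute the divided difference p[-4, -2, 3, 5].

-7

p[-4,-2] = (-3 - (-297)) / (-2 - (-4)) = 147
p[-2,3] = (-213 - (-3)) / (3 - (-2)) = -42
p[3,5] = (-1557 - (-213)) / (5 - 3) = -672
p[-4,-2,3] = (-42 - 147) / (3 - (-4)) = -27
p[-2,3,5] = (-672 - (-42)) / (5 - (-2)) = -90
p[-4,-2,3,5] = (-90 - (-27)) / (5 - (-4)) = -7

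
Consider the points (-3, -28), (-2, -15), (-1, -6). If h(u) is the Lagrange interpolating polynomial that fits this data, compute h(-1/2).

-3

Evaluate each Lagrange basis at u = -1/2:
L_0(-1/2) = (3/2)·(1/2)/[(-1)·(-2)] = 3/8
L_1(-1/2) = (5/2)·(1/2)/[(1)·(-1)] = -5/4
L_2(-1/2) = (5/2)·(3/2)/[(2)·(1)] = 15/8
Sum: (-28)·(3/8) + (-15)·(-5/4) + (-6)·(15/8) = -3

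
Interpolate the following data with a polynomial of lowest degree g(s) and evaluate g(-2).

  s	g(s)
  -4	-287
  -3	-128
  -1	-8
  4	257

L_0(-2) = (1)·(-1)·(-6)/[(-1)·(-3)·(-8)] = -1/4
L_1(-2) = (2)·(-1)·(-6)/[(1)·(-2)·(-7)] = 6/7
L_2(-2) = (2)·(1)·(-6)/[(3)·(2)·(-5)] = 2/5
L_3(-2) = (2)·(1)·(-1)/[(8)·(7)·(5)] = -1/140
Sum: (-287)·(-1/4) + (-128)·(6/7) + (-8)·(2/5) + 257·(-1/140) = -43

-43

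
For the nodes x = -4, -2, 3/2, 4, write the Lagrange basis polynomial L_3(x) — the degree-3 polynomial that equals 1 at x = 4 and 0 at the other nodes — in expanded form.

L_3(x) = (1/120)x^3 + (3/80)x^2 - (1/120)x - 1/10

L_3(x) = (x + 4)(x + 2)(x - 3/2) / [(8)·(6)·(5/2)]
       = (x^3 + (9/2)x^2 - x - 12) / (120)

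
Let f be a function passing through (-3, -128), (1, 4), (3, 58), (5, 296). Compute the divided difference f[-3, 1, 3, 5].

f[-3,1] = (4 - (-128)) / (1 - (-3)) = 33
f[1,3] = (58 - 4) / (3 - 1) = 27
f[3,5] = (296 - 58) / (5 - 3) = 119
f[-3,1,3] = (27 - 33) / (3 - (-3)) = -1
f[1,3,5] = (119 - 27) / (5 - 1) = 23
f[-3,1,3,5] = (23 - (-1)) / (5 - (-3)) = 3

3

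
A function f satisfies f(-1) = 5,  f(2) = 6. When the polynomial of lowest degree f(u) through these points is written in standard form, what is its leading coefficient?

L_0(u) = (u - 2) / [-3] = -(1/3)u + 2/3
L_1(u) = (u + 1) / [3] = (1/3)u + 1/3
f(u) = 5·L_0 + 6·L_1
Only the coefficient of u is needed; take it from each L_i and combine:
5·(-1/3) + 6·(1/3) = 1/3

1/3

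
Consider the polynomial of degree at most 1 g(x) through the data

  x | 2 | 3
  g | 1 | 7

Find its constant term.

Build the Lagrange basis polynomials:
L_0(x) = (x - 3) / [-1] = -x + 3
L_1(x) = (x - 2) / [1] = x - 2
g(x) = 1·L_0 + 7·L_1
Only the constant term is needed; take it from each L_i and combine:
1·(3) + 7·(-2) = -11

-11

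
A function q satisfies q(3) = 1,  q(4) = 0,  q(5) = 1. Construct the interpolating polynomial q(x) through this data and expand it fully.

q(x) = x^2 - 8x + 16

L_0(x) = (x - 4)(x - 5) / [2] = (1/2)x^2 - (9/2)x + 10
L_1(x) = (x - 3)(x - 5) / [-1] = -x^2 + 8x - 15
L_2(x) = (x - 3)(x - 4) / [2] = (1/2)x^2 - (7/2)x + 6
q(x) = 1·L_0 + 0·L_1 + 1·L_2
  1·L_0(x) = (1/2)x^2 - (9/2)x + 10
  0·L_1(x) = 0
  1·L_2(x) = (1/2)x^2 - (7/2)x + 6
Adding term by term: x^2 - 8x + 16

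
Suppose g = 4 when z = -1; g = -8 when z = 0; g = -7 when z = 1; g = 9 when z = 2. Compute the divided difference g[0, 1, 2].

15/2

g[0,1] = (-7 - (-8)) / (1 - 0) = 1
g[1,2] = (9 - (-7)) / (2 - 1) = 16
g[0,1,2] = (16 - 1) / (2 - 0) = 15/2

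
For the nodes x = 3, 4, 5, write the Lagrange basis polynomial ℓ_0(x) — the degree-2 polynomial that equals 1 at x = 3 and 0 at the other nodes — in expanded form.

ℓ_0(x) = (1/2)x^2 - (9/2)x + 10

ℓ_0(x) = (x - 4)(x - 5) / [(-1)·(-2)]
       = (x^2 - 9x + 20) / (2)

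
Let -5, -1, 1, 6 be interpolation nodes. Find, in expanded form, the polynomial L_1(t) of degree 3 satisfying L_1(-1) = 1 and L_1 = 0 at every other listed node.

L_1(t) = (t + 5)(t - 1)(t - 6) / [(4)·(-2)·(-7)]
       = (t^3 - 2t^2 - 29t + 30) / (56)

L_1(t) = (1/56)t^3 - (1/28)t^2 - (29/56)t + 15/28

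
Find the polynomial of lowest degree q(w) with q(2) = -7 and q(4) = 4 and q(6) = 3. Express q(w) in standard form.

Build the Lagrange basis polynomials:
L_0(w) = (w - 4)(w - 6) / [8] = (1/8)w^2 - (5/4)w + 3
L_1(w) = (w - 2)(w - 6) / [-4] = -(1/4)w^2 + 2w - 3
L_2(w) = (w - 2)(w - 4) / [8] = (1/8)w^2 - (3/4)w + 1
q(w) = (-7)·L_0 + 4·L_1 + 3·L_2
  (-7)·L_0(w) = -(7/8)w^2 + (35/4)w - 21
  4·L_1(w) = -w^2 + 8w - 12
  3·L_2(w) = (3/8)w^2 - (9/4)w + 3
Adding term by term: -(3/2)w^2 + (29/2)w - 30

q(w) = -(3/2)w^2 + (29/2)w - 30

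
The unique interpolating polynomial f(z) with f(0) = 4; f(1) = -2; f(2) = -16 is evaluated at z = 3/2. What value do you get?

-8

L_0(3/2) = (1/2)·(-1/2)/[(-1)·(-2)] = -1/8
L_1(3/2) = (3/2)·(-1/2)/[(1)·(-1)] = 3/4
L_2(3/2) = (3/2)·(1/2)/[(2)·(1)] = 3/8
Sum: 4·(-1/8) + (-2)·(3/4) + (-16)·(3/8) = -8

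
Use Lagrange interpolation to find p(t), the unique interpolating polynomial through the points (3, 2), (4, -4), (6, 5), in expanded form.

L_0(t) = (t - 4)(t - 6) / [3] = (1/3)t^2 - (10/3)t + 8
L_1(t) = (t - 3)(t - 6) / [-2] = -(1/2)t^2 + (9/2)t - 9
L_2(t) = (t - 3)(t - 4) / [6] = (1/6)t^2 - (7/6)t + 2
p(t) = 2·L_0 + (-4)·L_1 + 5·L_2
  2·L_0(t) = (2/3)t^2 - (20/3)t + 16
  (-4)·L_1(t) = 2t^2 - 18t + 36
  5·L_2(t) = (5/6)t^2 - (35/6)t + 10
Adding term by term: (7/2)t^2 - (61/2)t + 62

p(t) = (7/2)t^2 - (61/2)t + 62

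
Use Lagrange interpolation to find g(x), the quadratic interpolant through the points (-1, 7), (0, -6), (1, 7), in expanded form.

Build the Lagrange basis polynomials:
L_0(x) = x(x - 1) / [2] = (1/2)x^2 - (1/2)x
L_1(x) = (x + 1)(x - 1) / [-1] = -x^2 + 1
L_2(x) = (x + 1)x / [2] = (1/2)x^2 + (1/2)x
g(x) = 7·L_0 + (-6)·L_1 + 7·L_2
  7·L_0(x) = (7/2)x^2 - (7/2)x
  (-6)·L_1(x) = 6x^2 - 6
  7·L_2(x) = (7/2)x^2 + (7/2)x
Adding term by term: 13x^2 - 6

g(x) = 13x^2 - 6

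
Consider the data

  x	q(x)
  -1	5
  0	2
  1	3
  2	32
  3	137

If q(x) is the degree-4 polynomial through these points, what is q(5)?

887

Evaluate each Lagrange basis at x = 5:
L_0(5) = (5)·(4)·(3)·(2)/[(-1)·(-2)·(-3)·(-4)] = 5
L_1(5) = (6)·(4)·(3)·(2)/[(1)·(-1)·(-2)·(-3)] = -24
L_2(5) = (6)·(5)·(3)·(2)/[(2)·(1)·(-1)·(-2)] = 45
L_3(5) = (6)·(5)·(4)·(2)/[(3)·(2)·(1)·(-1)] = -40
L_4(5) = (6)·(5)·(4)·(3)/[(4)·(3)·(2)·(1)] = 15
Sum: 5·(5) + 2·(-24) + 3·(45) + 32·(-40) + 137·(15) = 887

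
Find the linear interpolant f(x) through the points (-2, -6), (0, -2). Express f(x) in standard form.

f(x) = 2x - 2

Build the Lagrange basis polynomials:
L_0(x) = x / [-2] = -(1/2)x
L_1(x) = (x + 2) / [2] = (1/2)x + 1
f(x) = (-6)·L_0 + (-2)·L_1
  (-6)·L_0(x) = 3x
  (-2)·L_1(x) = -x - 2
Adding term by term: 2x - 2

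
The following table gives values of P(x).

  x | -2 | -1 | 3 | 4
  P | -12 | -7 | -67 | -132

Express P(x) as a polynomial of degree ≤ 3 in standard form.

P(x) = -x^3 - 4x^2 - 4

Build the Lagrange basis polynomials:
L_0(x) = (x + 1)(x - 3)(x - 4) / [-30] = -(1/30)x^3 + (1/5)x^2 - (1/6)x - 2/5
L_1(x) = (x + 2)(x - 3)(x - 4) / [20] = (1/20)x^3 - (1/4)x^2 - (1/10)x + 6/5
L_2(x) = (x + 2)(x + 1)(x - 4) / [-20] = -(1/20)x^3 + (1/20)x^2 + (1/2)x + 2/5
L_3(x) = (x + 2)(x + 1)(x - 3) / [30] = (1/30)x^3 - (7/30)x - 1/5
P(x) = (-12)·L_0 + (-7)·L_1 + (-67)·L_2 + (-132)·L_3
  (-12)·L_0(x) = (2/5)x^3 - (12/5)x^2 + 2x + 24/5
  (-7)·L_1(x) = -(7/20)x^3 + (7/4)x^2 + (7/10)x - 42/5
  (-67)·L_2(x) = (67/20)x^3 - (67/20)x^2 - (67/2)x - 134/5
  (-132)·L_3(x) = -(22/5)x^3 + (154/5)x + 132/5
Adding term by term: -x^3 - 4x^2 - 4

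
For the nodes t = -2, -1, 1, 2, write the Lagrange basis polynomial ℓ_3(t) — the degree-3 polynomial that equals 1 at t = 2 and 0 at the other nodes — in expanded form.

ℓ_3(t) = (t + 2)(t + 1)(t - 1) / [(4)·(3)·(1)]
       = (t^3 + 2t^2 - t - 2) / (12)

ℓ_3(t) = (1/12)t^3 + (1/6)t^2 - (1/12)t - 1/6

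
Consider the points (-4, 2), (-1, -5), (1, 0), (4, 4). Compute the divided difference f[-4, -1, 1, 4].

f[-4,-1] = (-5 - 2) / (-1 - (-4)) = -7/3
f[-1,1] = (0 - (-5)) / (1 - (-1)) = 5/2
f[1,4] = (4 - 0) / (4 - 1) = 4/3
f[-4,-1,1] = (5/2 - (-7/3)) / (1 - (-4)) = 29/30
f[-1,1,4] = (4/3 - 5/2) / (4 - (-1)) = -7/30
f[-4,-1,1,4] = (-7/30 - 29/30) / (4 - (-4)) = -3/20

-3/20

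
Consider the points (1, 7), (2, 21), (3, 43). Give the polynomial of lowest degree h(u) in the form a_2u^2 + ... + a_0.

h(u) = 4u^2 + 2u + 1

Newton's divided differences:
h[1,2] = (21 - 7) / (2 - 1) = 14
h[2,3] = (43 - 21) / (3 - 2) = 22
h[1,2,3] = (22 - 14) / (3 - 1) = 4
h(u) = 7 + 14·(u - 1) + 4·(u - 1)(u - 2)
Expanding: h(u) = 4u^2 + 2u + 1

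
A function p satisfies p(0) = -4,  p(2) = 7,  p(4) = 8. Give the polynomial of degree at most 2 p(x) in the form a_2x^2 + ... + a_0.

p(x) = -(5/4)x^2 + 8x - 4

L_0(x) = (x - 2)(x - 4) / [8] = (1/8)x^2 - (3/4)x + 1
L_1(x) = x(x - 4) / [-4] = -(1/4)x^2 + x
L_2(x) = x(x - 2) / [8] = (1/8)x^2 - (1/4)x
p(x) = (-4)·L_0 + 7·L_1 + 8·L_2
  (-4)·L_0(x) = -(1/2)x^2 + 3x - 4
  7·L_1(x) = -(7/4)x^2 + 7x
  8·L_2(x) = x^2 - 2x
Adding term by term: -(5/4)x^2 + 8x - 4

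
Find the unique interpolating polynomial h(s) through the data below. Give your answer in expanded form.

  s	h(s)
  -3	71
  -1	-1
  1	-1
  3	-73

Newton's divided differences:
h[-3,-1] = (-1 - 71) / (-1 - (-3)) = -36
h[-1,1] = (-1 - (-1)) / (1 - (-1)) = 0
h[1,3] = (-73 - (-1)) / (3 - 1) = -36
h[-3,-1,1] = (0 - (-36)) / (1 - (-3)) = 9
h[-1,1,3] = (-36 - 0) / (3 - (-1)) = -9
h[-3,-1,1,3] = (-9 - 9) / (3 - (-3)) = -3
h(s) = 71 + (-36)·(s + 3) + 9·(s + 3)(s + 1) + (-3)·(s + 3)(s + 1)(s - 1)
Expanding: h(s) = -3s^3 + 3s - 1

h(s) = -3s^3 + 3s - 1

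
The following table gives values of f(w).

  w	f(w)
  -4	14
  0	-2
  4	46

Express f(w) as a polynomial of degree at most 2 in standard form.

f(w) = 2w^2 + 4w - 2

Newton's divided differences:
f[-4,0] = (-2 - 14) / (0 - (-4)) = -4
f[0,4] = (46 - (-2)) / (4 - 0) = 12
f[-4,0,4] = (12 - (-4)) / (4 - (-4)) = 2
f(w) = 14 + (-4)·(w + 4) + 2·(w + 4)w
Expanding: f(w) = 2w^2 + 4w - 2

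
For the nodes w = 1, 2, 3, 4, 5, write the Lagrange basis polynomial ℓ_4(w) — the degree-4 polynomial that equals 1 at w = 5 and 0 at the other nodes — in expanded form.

ℓ_4(w) = (w - 1)(w - 2)(w - 3)(w - 4) / [(4)·(3)·(2)·(1)]
       = (w^4 - 10w^3 + 35w^2 - 50w + 24) / (24)

ℓ_4(w) = (1/24)w^4 - (5/12)w^3 + (35/24)w^2 - (25/12)w + 1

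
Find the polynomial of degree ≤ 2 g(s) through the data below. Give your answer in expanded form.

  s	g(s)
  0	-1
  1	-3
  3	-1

Newton's divided differences:
g[0,1] = (-3 - (-1)) / (1 - 0) = -2
g[1,3] = (-1 - (-3)) / (3 - 1) = 1
g[0,1,3] = (1 - (-2)) / (3 - 0) = 1
g(s) = -1 + (-2)·s + 1·s(s - 1)
Expanding: g(s) = s^2 - 3s - 1

g(s) = s^2 - 3s - 1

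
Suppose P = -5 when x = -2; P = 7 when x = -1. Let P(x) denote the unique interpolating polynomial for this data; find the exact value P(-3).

-17

L_0(-3) = (-2)/[(-1)] = 2
L_1(-3) = (-1)/[(1)] = -1
Sum: (-5)·(2) + 7·(-1) = -17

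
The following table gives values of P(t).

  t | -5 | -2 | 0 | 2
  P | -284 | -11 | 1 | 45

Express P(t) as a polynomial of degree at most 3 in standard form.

Build the Lagrange basis polynomials:
L_0(t) = (t + 2)t(t - 2) / [-105] = -(1/105)t^3 + (4/105)t
L_1(t) = (t + 5)t(t - 2) / [24] = (1/24)t^3 + (1/8)t^2 - (5/12)t
L_2(t) = (t + 5)(t + 2)(t - 2) / [-20] = -(1/20)t^3 - (1/4)t^2 + (1/5)t + 1
L_3(t) = (t + 5)(t + 2)t / [56] = (1/56)t^3 + (1/8)t^2 + (5/28)t
P(t) = (-284)·L_0 + (-11)·L_1 + 1·L_2 + 45·L_3
  (-284)·L_0(t) = (284/105)t^3 - (1136/105)t
  (-11)·L_1(t) = -(11/24)t^3 - (11/8)t^2 + (55/12)t
  1·L_2(t) = -(1/20)t^3 - (1/4)t^2 + (1/5)t + 1
  45·L_3(t) = (45/56)t^3 + (45/8)t^2 + (225/28)t
Adding term by term: 3t^3 + 4t^2 + 2t + 1

P(t) = 3t^3 + 4t^2 + 2t + 1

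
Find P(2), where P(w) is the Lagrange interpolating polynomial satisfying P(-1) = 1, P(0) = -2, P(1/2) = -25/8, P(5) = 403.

22

Evaluate each Lagrange basis at w = 2:
L_0(2) = (2)·(3/2)·(-3)/[(-1)·(-3/2)·(-6)] = 1
L_1(2) = (3)·(3/2)·(-3)/[(1)·(-1/2)·(-5)] = -27/5
L_2(2) = (3)·(2)·(-3)/[(3/2)·(1/2)·(-9/2)] = 16/3
L_3(2) = (3)·(2)·(3/2)/[(6)·(5)·(9/2)] = 1/15
Sum: 1·(1) + (-2)·(-27/5) + (-25/8)·(16/3) + 403·(1/15) = 22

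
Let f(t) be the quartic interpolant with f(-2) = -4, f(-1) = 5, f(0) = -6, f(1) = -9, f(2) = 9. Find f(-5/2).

-3693/128

Evaluate each Lagrange basis at t = -5/2:
L_0(-5/2) = (-3/2)·(-5/2)·(-7/2)·(-9/2)/[(-1)·(-2)·(-3)·(-4)] = 315/128
L_1(-5/2) = (-1/2)·(-5/2)·(-7/2)·(-9/2)/[(1)·(-1)·(-2)·(-3)] = -105/32
L_2(-5/2) = (-1/2)·(-3/2)·(-7/2)·(-9/2)/[(2)·(1)·(-1)·(-2)] = 189/64
L_3(-5/2) = (-1/2)·(-3/2)·(-5/2)·(-9/2)/[(3)·(2)·(1)·(-1)] = -45/32
L_4(-5/2) = (-1/2)·(-3/2)·(-5/2)·(-7/2)/[(4)·(3)·(2)·(1)] = 35/128
Sum: (-4)·(315/128) + 5·(-105/32) + (-6)·(189/64) + (-9)·(-45/32) + 9·(35/128) = -3693/128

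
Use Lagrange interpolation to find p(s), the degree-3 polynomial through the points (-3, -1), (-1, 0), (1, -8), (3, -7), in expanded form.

p(s) = (3/8)s^3 - (35/8)s - 4

Build the Lagrange basis polynomials:
L_0(s) = (s + 1)(s - 1)(s - 3) / [-48] = -(1/48)s^3 + (1/16)s^2 + (1/48)s - 1/16
L_1(s) = (s + 3)(s - 1)(s - 3) / [16] = (1/16)s^3 - (1/16)s^2 - (9/16)s + 9/16
L_2(s) = (s + 3)(s + 1)(s - 3) / [-16] = -(1/16)s^3 - (1/16)s^2 + (9/16)s + 9/16
L_3(s) = (s + 3)(s + 1)(s - 1) / [48] = (1/48)s^3 + (1/16)s^2 - (1/48)s - 1/16
p(s) = (-1)·L_0 + 0·L_1 + (-8)·L_2 + (-7)·L_3
  (-1)·L_0(s) = (1/48)s^3 - (1/16)s^2 - (1/48)s + 1/16
  0·L_1(s) = 0
  (-8)·L_2(s) = (1/2)s^3 + (1/2)s^2 - (9/2)s - 9/2
  (-7)·L_3(s) = -(7/48)s^3 - (7/16)s^2 + (7/48)s + 7/16
Adding term by term: (3/8)s^3 - (35/8)s - 4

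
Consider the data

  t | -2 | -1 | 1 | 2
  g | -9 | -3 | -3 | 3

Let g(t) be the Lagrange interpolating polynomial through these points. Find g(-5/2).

Evaluate each Lagrange basis at t = -5/2:
L_0(-5/2) = (-3/2)·(-7/2)·(-9/2)/[(-1)·(-3)·(-4)] = 63/32
L_1(-5/2) = (-1/2)·(-7/2)·(-9/2)/[(1)·(-2)·(-3)] = -21/16
L_2(-5/2) = (-1/2)·(-3/2)·(-9/2)/[(3)·(2)·(-1)] = 9/16
L_3(-5/2) = (-1/2)·(-3/2)·(-7/2)/[(4)·(3)·(1)] = -7/32
Sum: (-9)·(63/32) + (-3)·(-21/16) + (-3)·(9/16) + 3·(-7/32) = -129/8

-129/8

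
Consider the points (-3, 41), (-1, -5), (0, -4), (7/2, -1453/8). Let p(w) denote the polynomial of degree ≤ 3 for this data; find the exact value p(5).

Using Newton's divided-difference form:
p[-3,-1] = (-5 - 41) / (-1 - (-3)) = -23
p[-1,0] = (-4 - (-5)) / (0 - (-1)) = 1
p[0,7/2] = (-1453/8 - (-4)) / (7/2 - 0) = -203/4
p[-3,-1,0] = (1 - (-23)) / (0 - (-3)) = 8
p[-1,0,7/2] = (-203/4 - 1) / (7/2 - (-1)) = -23/2
p[-3,-1,0,7/2] = (-23/2 - 8) / (7/2 - (-3)) = -3
p(5) = 41 + (-23)·(8) + 8·(8)·(6) + (-3)·(8)·(6)·(5) = -479

-479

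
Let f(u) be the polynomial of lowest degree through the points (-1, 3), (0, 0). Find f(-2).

6

Evaluate each Lagrange basis at u = -2:
L_0(-2) = (-2)/[(-1)] = 2
L_1(-2) = (-1)/[(1)] = -1
Sum: 3·(2) + 0 = 6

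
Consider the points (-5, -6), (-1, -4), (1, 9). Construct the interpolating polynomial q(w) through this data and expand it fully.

Newton's divided differences:
q[-5,-1] = (-4 - (-6)) / (-1 - (-5)) = 1/2
q[-1,1] = (9 - (-4)) / (1 - (-1)) = 13/2
q[-5,-1,1] = (13/2 - 1/2) / (1 - (-5)) = 1
q(w) = -6 + (1/2)·(w + 5) + 1·(w + 5)(w + 1)
Expanding: q(w) = w^2 + (13/2)w + 3/2

q(w) = w^2 + (13/2)w + 3/2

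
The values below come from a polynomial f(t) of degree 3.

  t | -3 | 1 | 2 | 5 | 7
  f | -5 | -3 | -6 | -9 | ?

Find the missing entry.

3

The 4 known values determine f uniquely (degree ≤ 3).
L_0(7) = (6)·(5)·(2)/[(-4)·(-5)·(-8)] = -3/8
L_1(7) = (10)·(5)·(2)/[(4)·(-1)·(-4)] = 25/4
L_2(7) = (10)·(6)·(2)/[(5)·(1)·(-3)] = -8
L_3(7) = (10)·(6)·(5)/[(8)·(4)·(3)] = 25/8
Sum: (-5)·(-3/8) + (-3)·(25/4) + (-6)·(-8) + (-9)·(25/8) = 3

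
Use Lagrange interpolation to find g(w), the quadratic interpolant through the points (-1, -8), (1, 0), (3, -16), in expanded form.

L_0(w) = (w - 1)(w - 3) / [8] = (1/8)w^2 - (1/2)w + 3/8
L_1(w) = (w + 1)(w - 3) / [-4] = -(1/4)w^2 + (1/2)w + 3/4
L_2(w) = (w + 1)(w - 1) / [8] = (1/8)w^2 - 1/8
g(w) = (-8)·L_0 + 0·L_1 + (-16)·L_2
  (-8)·L_0(w) = -w^2 + 4w - 3
  0·L_1(w) = 0
  (-16)·L_2(w) = -2w^2 + 2
Adding term by term: -3w^2 + 4w - 1

g(w) = -3w^2 + 4w - 1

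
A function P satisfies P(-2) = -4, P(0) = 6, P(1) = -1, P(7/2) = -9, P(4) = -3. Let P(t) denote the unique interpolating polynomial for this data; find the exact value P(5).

1513/66

Evaluate each Lagrange basis at t = 5:
L_0(5) = (5)·(4)·(3/2)·(1)/[(-2)·(-3)·(-11/2)·(-6)] = 5/33
L_1(5) = (7)·(4)·(3/2)·(1)/[(2)·(-1)·(-7/2)·(-4)] = -3/2
L_2(5) = (7)·(5)·(3/2)·(1)/[(3)·(1)·(-5/2)·(-3)] = 7/3
L_3(5) = (7)·(5)·(4)·(1)/[(11/2)·(7/2)·(5/2)·(-1/2)] = -64/11
L_4(5) = (7)·(5)·(4)·(3/2)/[(6)·(4)·(3)·(1/2)] = 35/6
Sum: (-4)·(5/33) + 6·(-3/2) + (-1)·(7/3) + (-9)·(-64/11) + (-3)·(35/6) = 1513/66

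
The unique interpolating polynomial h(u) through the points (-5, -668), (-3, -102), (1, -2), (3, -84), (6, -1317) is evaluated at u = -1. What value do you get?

Evaluate each Lagrange basis at u = -1:
L_0(-1) = (2)·(-2)·(-4)·(-7)/[(-2)·(-6)·(-8)·(-11)] = -7/66
L_1(-1) = (4)·(-2)·(-4)·(-7)/[(2)·(-4)·(-6)·(-9)] = 14/27
L_2(-1) = (4)·(2)·(-4)·(-7)/[(6)·(4)·(-2)·(-5)] = 14/15
L_3(-1) = (4)·(2)·(-2)·(-7)/[(8)·(6)·(2)·(-3)] = -7/18
L_4(-1) = (4)·(2)·(-2)·(-4)/[(11)·(9)·(5)·(3)] = 64/1485
Sum: (-668)·(-7/66) + (-102)·(14/27) + (-2)·(14/15) + (-84)·(-7/18) + (-1317)·(64/1485) = -8

-8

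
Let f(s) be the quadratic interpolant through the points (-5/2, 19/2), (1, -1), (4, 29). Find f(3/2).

3/2

Using Newton's divided-difference form:
f[-5/2,1] = (-1 - 19/2) / (1 - (-5/2)) = -3
f[1,4] = (29 - (-1)) / (4 - 1) = 10
f[-5/2,1,4] = (10 - (-3)) / (4 - (-5/2)) = 2
f(3/2) = 19/2 + (-3)·(4) + 2·(4)·(1/2) = 3/2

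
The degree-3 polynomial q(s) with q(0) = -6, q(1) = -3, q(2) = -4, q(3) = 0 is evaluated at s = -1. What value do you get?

Using Newton's divided-difference form:
q[0,1] = (-3 - (-6)) / (1 - 0) = 3
q[1,2] = (-4 - (-3)) / (2 - 1) = -1
q[2,3] = (0 - (-4)) / (3 - 2) = 4
q[0,1,2] = (-1 - 3) / (2 - 0) = -2
q[1,2,3] = (4 - (-1)) / (3 - 1) = 5/2
q[0,1,2,3] = (5/2 - (-2)) / (3 - 0) = 3/2
q(-1) = -6 + 3·(-1) + (-2)·(-1)·(-2) + (3/2)·(-1)·(-2)·(-3) = -22

-22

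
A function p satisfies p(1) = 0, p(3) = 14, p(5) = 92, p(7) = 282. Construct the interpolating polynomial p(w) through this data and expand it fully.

p(w) = w^3 - w^2 - 2w + 2

Build the Lagrange basis polynomials:
L_0(w) = (w - 3)(w - 5)(w - 7) / [-48] = -(1/48)w^3 + (5/16)w^2 - (71/48)w + 35/16
L_1(w) = (w - 1)(w - 5)(w - 7) / [16] = (1/16)w^3 - (13/16)w^2 + (47/16)w - 35/16
L_2(w) = (w - 1)(w - 3)(w - 7) / [-16] = -(1/16)w^3 + (11/16)w^2 - (31/16)w + 21/16
L_3(w) = (w - 1)(w - 3)(w - 5) / [48] = (1/48)w^3 - (3/16)w^2 + (23/48)w - 5/16
p(w) = 0·L_0 + 14·L_1 + 92·L_2 + 282·L_3
  0·L_0(w) = 0
  14·L_1(w) = (7/8)w^3 - (91/8)w^2 + (329/8)w - 245/8
  92·L_2(w) = -(23/4)w^3 + (253/4)w^2 - (713/4)w + 483/4
  282·L_3(w) = (47/8)w^3 - (423/8)w^2 + (1081/8)w - 705/8
Adding term by term: w^3 - w^2 - 2w + 2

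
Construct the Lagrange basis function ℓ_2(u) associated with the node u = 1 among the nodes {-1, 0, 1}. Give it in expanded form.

ℓ_2(u) = (1/2)u^2 + (1/2)u

ℓ_2(u) = (u + 1)u / [(2)·(1)]
       = (u^2 + u) / (2)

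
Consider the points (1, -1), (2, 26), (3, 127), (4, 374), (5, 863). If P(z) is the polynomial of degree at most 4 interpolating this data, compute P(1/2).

-43/16

Evaluate each Lagrange basis at z = 1/2:
L_0(1/2) = (-3/2)·(-5/2)·(-7/2)·(-9/2)/[(-1)·(-2)·(-3)·(-4)] = 315/128
L_1(1/2) = (-1/2)·(-5/2)·(-7/2)·(-9/2)/[(1)·(-1)·(-2)·(-3)] = -105/32
L_2(1/2) = (-1/2)·(-3/2)·(-7/2)·(-9/2)/[(2)·(1)·(-1)·(-2)] = 189/64
L_3(1/2) = (-1/2)·(-3/2)·(-5/2)·(-9/2)/[(3)·(2)·(1)·(-1)] = -45/32
L_4(1/2) = (-1/2)·(-3/2)·(-5/2)·(-7/2)/[(4)·(3)·(2)·(1)] = 35/128
Sum: (-1)·(315/128) + 26·(-105/32) + 127·(189/64) + 374·(-45/32) + 863·(35/128) = -43/16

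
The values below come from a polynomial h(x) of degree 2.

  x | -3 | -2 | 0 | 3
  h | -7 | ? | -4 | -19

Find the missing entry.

-4

The 3 known values determine h uniquely (degree ≤ 2).
Evaluate each Lagrange basis at x = -2:
L_0(-2) = (-2)·(-5)/[(-3)·(-6)] = 5/9
L_1(-2) = (1)·(-5)/[(3)·(-3)] = 5/9
L_2(-2) = (1)·(-2)/[(6)·(3)] = -1/9
Sum: (-7)·(5/9) + (-4)·(5/9) + (-19)·(-1/9) = -4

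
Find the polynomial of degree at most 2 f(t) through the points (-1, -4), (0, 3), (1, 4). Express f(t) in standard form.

Newton's divided differences:
f[-1,0] = (3 - (-4)) / (0 - (-1)) = 7
f[0,1] = (4 - 3) / (1 - 0) = 1
f[-1,0,1] = (1 - 7) / (1 - (-1)) = -3
f(t) = -4 + 7·(t + 1) + (-3)·(t + 1)t
Expanding: f(t) = -3t^2 + 4t + 3

f(t) = -3t^2 + 4t + 3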